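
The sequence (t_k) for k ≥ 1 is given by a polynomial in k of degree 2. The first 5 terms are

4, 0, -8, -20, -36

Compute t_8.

-108

1st diffs: -4, -8, -12, -16.
2nd diffs: -4, -4, -4 (constant).
Newton forward-difference form: t_k = 4 + (-4)·C(k-1,1) + (-4)·C(k-1,2).
At k = 8: k-1 = 7, so t_8 = 4 - 28 - 84 = -108.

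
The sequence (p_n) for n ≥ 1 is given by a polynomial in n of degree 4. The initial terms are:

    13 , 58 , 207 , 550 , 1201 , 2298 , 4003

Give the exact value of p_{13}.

1st diffs: 45, 149, 343, 651, 1097, 1705.
2nd diffs: 104, 194, 308, 446, 608.
3rd diffs: 90, 114, 138, 162.
4th diffs: 24, 24, 24 (constant).
Newton forward-difference form: p_n = 13 + 45·C(n-1,1) + 104·C(n-1,2) + 90·C(n-1,3) + 24·C(n-1,4).
At n = 13: n-1 = 12, so p_{13} = 13 + 540 + 6864 + 19800 + 11880 = 39097.

39097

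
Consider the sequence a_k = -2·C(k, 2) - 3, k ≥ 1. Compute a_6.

C(6, 2) = 15, so a_6 = -33.

-33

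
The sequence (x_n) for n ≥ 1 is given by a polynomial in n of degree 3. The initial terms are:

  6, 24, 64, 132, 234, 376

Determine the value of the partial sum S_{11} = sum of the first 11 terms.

6666

1st diffs: 18, 40, 68, 102, 142.
2nd diffs: 22, 28, 34, 40.
3rd diffs: 6, 6, 6 (constant).
Newton forward-difference form: x_n = 6 + 18·C(n-1,1) + 22·C(n-1,2) + 6·C(n-1,3).
Continuing: …, 564, 804, 1102, 1464, …, x_{11} = 1896.
Summing n = 1..11 (11 terms) gives 6666.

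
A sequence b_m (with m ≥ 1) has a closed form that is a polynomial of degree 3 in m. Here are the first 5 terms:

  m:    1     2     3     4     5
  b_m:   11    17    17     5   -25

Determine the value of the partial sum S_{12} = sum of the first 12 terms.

1st diffs: 6, 0, -12, -30.
2nd diffs: -6, -12, -18.
3rd diffs: -6, -6 (constant).
So b_m = -m^3 + 3m^2 + 4m + 5.
Continuing: …, -79, -163, -283, -445, …, b_{12} = -1243.
Summing m = 1..12 (12 terms) gives -3762.

-3762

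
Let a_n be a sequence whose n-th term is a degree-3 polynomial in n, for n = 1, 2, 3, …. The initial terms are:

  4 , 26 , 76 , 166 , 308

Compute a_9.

1st diffs: 22, 50, 90, 142.
2nd diffs: 28, 40, 52.
3rd diffs: 12, 12 (constant).
So a_n = 2n^3 + 2n^2 + 2n - 2.
Evaluating at n = 9 gives a_9 = 1636.

1636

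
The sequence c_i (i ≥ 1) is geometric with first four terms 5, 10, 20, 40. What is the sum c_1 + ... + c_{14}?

Common ratio r = 2.
c_i = 5·2^(i-1).
S = 5·(2^14 - 1)/(2 - 1) = 5·(16384 - 1)/(1) = 81915.

81915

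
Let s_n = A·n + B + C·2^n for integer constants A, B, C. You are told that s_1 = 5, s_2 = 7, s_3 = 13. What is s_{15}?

The three given values yield: A + B + 2C = 5; 2A + B + 4C = 7; 3A + B + 8C = 13.
Subtracting the first from the second: A + 2C = 2.
Subtracting the second from the third: A + 4C = 6.
Solving: C = 2, A = -2, then B = 3.
So s_n = -2·n + 3 + 2·2^n; at n=15 this is 65509.

65509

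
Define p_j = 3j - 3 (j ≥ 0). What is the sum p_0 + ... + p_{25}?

Over j = 0..25: Σj = 325.
Total = (3)·325 + (-3)·26 = 897.

897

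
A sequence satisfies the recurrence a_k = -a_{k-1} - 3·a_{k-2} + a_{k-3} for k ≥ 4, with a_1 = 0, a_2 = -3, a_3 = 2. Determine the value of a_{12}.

-1113

Compute successive terms:
a_4 = 7; a_5 = -16; a_6 = -3; a_7 = 58; a_8 = -65; a_9 = -112; a_{10} = 365; a_{11} = -94; a_{12} = -1113.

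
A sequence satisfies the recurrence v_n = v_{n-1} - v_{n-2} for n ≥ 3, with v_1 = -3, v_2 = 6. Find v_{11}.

-6

Step forward from the initial values:
v_3 = 9;  v_4 = 3;  v_5 = -6;  v_6 = -9;  v_7 = -3;  v_8 = 6;  v_9 = 9;  v_{10} = 3;  v_{11} = -6.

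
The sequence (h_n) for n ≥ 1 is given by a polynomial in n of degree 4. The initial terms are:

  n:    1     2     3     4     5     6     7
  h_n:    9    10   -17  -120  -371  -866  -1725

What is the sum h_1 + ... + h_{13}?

1st diffs: 1, -27, -103, -251, -495, -859.
2nd diffs: -28, -76, -148, -244, -364.
3rd diffs: -48, -72, -96, -120.
4th diffs: -24, -24, -24 (constant).
So h_n = -n^4 + 2n^3 - n^2 + 5n + 4.
Continuing: …, -3092, -5135, -8046, -12041, …, h_{13} = -24267.
Summing n = 1..13 (13 terms) gives -73021.

-73021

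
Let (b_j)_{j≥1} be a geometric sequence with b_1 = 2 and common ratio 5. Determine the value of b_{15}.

12207031250

b_j = 2·5^(j-1).
b_{15} = 2·5^14 = 12207031250.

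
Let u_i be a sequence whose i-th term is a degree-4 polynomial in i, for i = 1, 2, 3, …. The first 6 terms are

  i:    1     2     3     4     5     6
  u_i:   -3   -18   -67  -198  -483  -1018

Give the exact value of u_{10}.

-8418

1st diffs: -15, -49, -131, -285, -535.
2nd diffs: -34, -82, -154, -250.
3rd diffs: -48, -72, -96.
4th diffs: -24, -24 (constant).
Newton forward-difference form: u_i = -3 + (-15)·C(i-1,1) + (-34)·C(i-1,2) + (-48)·C(i-1,3) + (-24)·C(i-1,4).
At i = 10: i-1 = 9, so u_{10} = -3 - 135 - 1224 - 4032 - 3024 = -8418.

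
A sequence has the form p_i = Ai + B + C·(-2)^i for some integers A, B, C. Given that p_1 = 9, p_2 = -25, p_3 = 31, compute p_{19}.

At i = 1, 2, 3: A + B - 2C = 9; 2A + B + 4C = -25; 3A + B - 8C = 31.
Subtracting the first from the second: A + 6C = -34.
Subtracting the second from the third: A - 12C = 56.
Solving: C = -5, A = -4, then B = 3.
Hence p_{19} = -4·19 + 3 + (-5)·(-524288) = 2621367.

2621367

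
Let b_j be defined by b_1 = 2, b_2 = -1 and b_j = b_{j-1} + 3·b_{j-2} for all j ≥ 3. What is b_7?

74

b_3 = 5  b_4 = 2  b_5 = 17  b_6 = 23  b_7 = 74.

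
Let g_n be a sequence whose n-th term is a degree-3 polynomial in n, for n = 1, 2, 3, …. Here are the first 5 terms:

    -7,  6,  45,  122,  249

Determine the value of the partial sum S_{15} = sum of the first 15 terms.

1st diffs: 13, 39, 77, 127.
2nd diffs: 26, 38, 50.
3rd diffs: 12, 12 (constant).
Newton forward-difference form: g_n = -7 + 13·C(n-1,1) + 26·C(n-1,2) + 12·C(n-1,3).
Continuing: …, 438, 701, 1050, 1497, …, g_{15} = 6909.
Summing n = 1..15 (15 terms) gives 29470.

29470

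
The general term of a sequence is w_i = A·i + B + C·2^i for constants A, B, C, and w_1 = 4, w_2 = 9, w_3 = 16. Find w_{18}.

262197

The three given values yield: A + B + 2C = 4; 2A + B + 4C = 9; 3A + B + 8C = 16.
Subtracting the first from the second: A + 2C = 5.
Subtracting the second from the third: A + 4C = 7.
Solving: C = 1, A = 3, then B = -1.
So w_i = 3·i + (-1) + 1·2^i; at i=18 this is 262197.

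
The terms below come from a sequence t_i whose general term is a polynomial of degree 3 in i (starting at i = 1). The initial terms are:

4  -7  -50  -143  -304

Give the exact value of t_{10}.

-2759

1st diffs: -11, -43, -93, -161.
2nd diffs: -32, -50, -68.
3rd diffs: -18, -18 (constant).
Newton forward-difference form: t_i = 4 + (-11)·C(i-1,1) + (-32)·C(i-1,2) + (-18)·C(i-1,3).
At i = 10: i-1 = 9, so t_{10} = 4 - 99 - 1152 - 1512 = -2759.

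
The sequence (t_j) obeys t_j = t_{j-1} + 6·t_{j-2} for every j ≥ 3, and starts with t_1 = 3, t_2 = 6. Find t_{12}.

Iterate the recurrence:
t_3 = 24; t_4 = 60; t_5 = 204; t_6 = 564; t_7 = 1788; t_8 = 5172; t_9 = 15900; t_{10} = 46932; t_{11} = 142332; t_{12} = 423924.
(Characteristic roots are 3 and -2.)

423924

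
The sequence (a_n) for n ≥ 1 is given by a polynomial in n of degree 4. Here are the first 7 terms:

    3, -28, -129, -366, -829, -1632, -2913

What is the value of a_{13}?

-31389

1st diffs: -31, -101, -237, -463, -803, -1281.
2nd diffs: -70, -136, -226, -340, -478.
3rd diffs: -66, -90, -114, -138.
4th diffs: -24, -24, -24 (constant).
Newton forward-difference form: a_n = 3 + (-31)·C(n-1,1) + (-70)·C(n-1,2) + (-66)·C(n-1,3) + (-24)·C(n-1,4).
At n = 13: n-1 = 12, so a_{13} = 3 - 372 - 4620 - 14520 - 11880 = -31389.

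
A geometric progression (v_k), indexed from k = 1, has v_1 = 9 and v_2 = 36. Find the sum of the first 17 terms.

Common ratio r = 4.
v_k = 9·4^(k-1).
S = 9·(4^17 - 1)/(4 - 1) = 9·(17179869184 - 1)/(3) = 51539607549.

51539607549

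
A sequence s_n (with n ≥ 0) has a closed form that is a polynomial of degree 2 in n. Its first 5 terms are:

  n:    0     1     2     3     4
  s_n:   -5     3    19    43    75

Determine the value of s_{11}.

523

1st diffs: 8, 16, 24, 32.
2nd diffs: 8, 8, 8 (constant).
Newton forward-difference form: s_n = -5 + 8·C(n,1) + 8·C(n,2).
At n = 11: n = 11, so s_{11} = -5 + 88 + 440 = 523.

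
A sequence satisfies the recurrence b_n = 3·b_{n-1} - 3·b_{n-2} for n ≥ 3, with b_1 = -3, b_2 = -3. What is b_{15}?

0

Compute successive terms:
b_3 = 0; b_4 = 9; b_5 = 27; …; b_{12} = -1458; b_{13} = -2187; b_{14} = -2187; b_{15} = 0.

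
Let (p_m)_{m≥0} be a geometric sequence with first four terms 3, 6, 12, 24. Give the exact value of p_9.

Common ratio r = 2.
p_m = 3·2^(m-0).
p_9 = 3·2^9 = 1536.

1536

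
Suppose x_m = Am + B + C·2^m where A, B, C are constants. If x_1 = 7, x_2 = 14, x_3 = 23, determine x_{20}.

Plug in m = 1, 2, 3: A + B + 2C = 7; 2A + B + 4C = 14; 3A + B + 8C = 23.
Subtracting the first from the second: A + 2C = 7.
Subtracting the second from the third: A + 4C = 9.
Solving: C = 1, A = 5, then B = 0.
Hence x_{20} = 5·20 + 0 + 1·1048576 = 1048676.

1048676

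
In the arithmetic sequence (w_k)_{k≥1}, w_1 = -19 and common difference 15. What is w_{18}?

w_k = -19 + (k - 1)·15.
w_{18} = -19 + 17·15 = 236.

236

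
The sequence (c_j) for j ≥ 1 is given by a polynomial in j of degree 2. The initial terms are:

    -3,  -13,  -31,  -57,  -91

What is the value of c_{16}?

1st diffs: -10, -18, -26, -34.
2nd diffs: -8, -8, -8 (constant).
So c_j = -4j^2 + 2j - 1.
Evaluating at j = 16 gives c_{16} = -993.

-993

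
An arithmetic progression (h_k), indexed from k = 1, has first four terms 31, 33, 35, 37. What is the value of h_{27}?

Common difference d = 2.
h_k = 31 + (k - 1)·2.
h_{27} = 31 + 26·2 = 83.

83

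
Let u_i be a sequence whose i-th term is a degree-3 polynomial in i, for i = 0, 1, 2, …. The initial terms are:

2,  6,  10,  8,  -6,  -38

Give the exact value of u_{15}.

1st diffs: 4, 4, -2, -14, -32.
2nd diffs: 0, -6, -12, -18.
3rd diffs: -6, -6, -6 (constant).
Newton forward-difference form: u_i = 2 + 4·C(i,1) + (-6)·C(i,3).
At i = 15: i = 15, so u_{15} = 2 + 60 - 2730 = -2668.

-2668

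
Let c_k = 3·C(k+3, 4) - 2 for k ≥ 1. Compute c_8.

C(11, 4) = 330, so c_8 = 988.

988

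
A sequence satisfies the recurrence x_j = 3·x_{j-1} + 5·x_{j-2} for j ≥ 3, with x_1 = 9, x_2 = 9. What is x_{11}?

Step forward from the initial values:
x_3 = 72; x_4 = 261; x_5 = 1143; x_6 = 4734; x_7 = 19917; x_8 = 83421; x_9 = 349848; x_{10} = 1466649; x_{11} = 6149187.

6149187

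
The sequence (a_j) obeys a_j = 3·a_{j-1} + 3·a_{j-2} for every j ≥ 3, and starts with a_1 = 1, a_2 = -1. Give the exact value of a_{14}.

-1522881

a_3 = 0  a_4 = -3  a_5 = -9  …  a_{11} = -27945  a_{12} = -105948  a_{13} = -401679  a_{14} = -1522881.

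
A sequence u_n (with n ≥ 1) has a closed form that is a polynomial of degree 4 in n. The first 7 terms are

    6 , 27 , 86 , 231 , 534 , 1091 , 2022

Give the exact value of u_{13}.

25206

1st diffs: 21, 59, 145, 303, 557, 931.
2nd diffs: 38, 86, 158, 254, 374.
3rd diffs: 48, 72, 96, 120.
4th diffs: 24, 24, 24 (constant).
So u_n = n^4 - 2n^3 + 6n^2 + 2n - 1.
Evaluating at n = 13 gives u_{13} = 25206.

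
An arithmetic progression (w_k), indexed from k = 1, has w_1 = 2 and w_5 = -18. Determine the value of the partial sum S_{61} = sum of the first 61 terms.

-9028

Common difference d = (-18 - 2) / (5 - 1) = -5.
w_k = 2 + (k - 1)·(-5).
w_{61} = -298; S = 61·(2 + (-298))/2 = -9028.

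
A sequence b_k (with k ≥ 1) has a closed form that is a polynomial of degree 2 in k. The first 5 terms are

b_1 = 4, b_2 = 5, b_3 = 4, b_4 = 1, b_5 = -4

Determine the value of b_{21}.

-356

1st diffs: 1, -1, -3, -5.
2nd diffs: -2, -2, -2 (constant).
So b_k = -k^2 + 4k + 1.
Evaluating at k = 21 gives b_{21} = -356.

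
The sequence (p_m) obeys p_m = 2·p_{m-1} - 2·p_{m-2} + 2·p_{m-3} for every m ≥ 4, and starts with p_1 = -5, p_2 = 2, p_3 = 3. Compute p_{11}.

-104

Compute successive terms:
p_4 = -8  p_5 = -18  p_6 = -14  p_7 = -8  p_8 = -24  p_9 = -60  p_{10} = -88  p_{11} = -104.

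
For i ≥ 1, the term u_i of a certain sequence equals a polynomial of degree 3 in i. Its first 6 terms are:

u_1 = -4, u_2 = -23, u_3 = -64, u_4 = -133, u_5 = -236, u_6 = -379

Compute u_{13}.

1st diffs: -19, -41, -69, -103, -143.
2nd diffs: -22, -28, -34, -40.
3rd diffs: -6, -6, -6 (constant).
Newton forward-difference form: u_i = -4 + (-19)·C(i-1,1) + (-22)·C(i-1,2) + (-6)·C(i-1,3).
At i = 13: i-1 = 12, so u_{13} = -4 - 228 - 1452 - 1320 = -3004.

-3004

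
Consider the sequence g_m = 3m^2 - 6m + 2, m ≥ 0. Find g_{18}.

g_{18} = 3·18^2 - 6·18 + 2 = 866.

866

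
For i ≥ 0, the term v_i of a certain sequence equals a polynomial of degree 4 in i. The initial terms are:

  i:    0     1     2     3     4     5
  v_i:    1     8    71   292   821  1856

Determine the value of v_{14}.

90371

1st diffs: 7, 63, 221, 529, 1035.
2nd diffs: 56, 158, 308, 506.
3rd diffs: 102, 150, 198.
4th diffs: 48, 48 (constant).
Newton forward-difference form: v_i = 1 + 7·C(i,1) + 56·C(i,2) + 102·C(i,3) + 48·C(i,4).
At i = 14: i = 14, so v_{14} = 1 + 98 + 5096 + 37128 + 48048 = 90371.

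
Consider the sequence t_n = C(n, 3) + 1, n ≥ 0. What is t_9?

C(9, 3) = 84, so t_9 = 85.

85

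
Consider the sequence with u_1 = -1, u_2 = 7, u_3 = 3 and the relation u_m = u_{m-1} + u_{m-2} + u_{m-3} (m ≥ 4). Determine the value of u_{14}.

4199

Iterate the recurrence:
u_4 = 9, u_5 = 19, u_6 = 31, …, u_{11} = 675, u_{12} = 1241, u_{13} = 2283, u_{14} = 4199.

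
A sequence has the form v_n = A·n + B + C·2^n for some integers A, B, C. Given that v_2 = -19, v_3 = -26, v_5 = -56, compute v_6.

The three given values yield: 2A + B + 4C = -19; 3A + B + 8C = -26; 5A + B + 32C = -56.
Subtracting the first from the second: A + 4C = -7.
Subtracting the second from the third: 2A + 24C = -30.
Solving: C = -1, A = -3, then B = -9.
Therefore v_6 = -18 + (-9) + (-1)·64 = -91.

-91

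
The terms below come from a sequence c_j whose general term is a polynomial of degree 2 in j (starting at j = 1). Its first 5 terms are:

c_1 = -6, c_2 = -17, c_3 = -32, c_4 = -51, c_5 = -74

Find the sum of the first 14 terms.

1st diffs: -11, -15, -19, -23.
2nd diffs: -4, -4, -4 (constant).
Newton forward-difference form: c_j = -6 + (-11)·C(j-1,1) + (-4)·C(j-1,2).
Continuing: …, -101, -132, -167, -206, …, c_{14} = -461.
Summing j = 1..14 (14 terms) gives -2541.

-2541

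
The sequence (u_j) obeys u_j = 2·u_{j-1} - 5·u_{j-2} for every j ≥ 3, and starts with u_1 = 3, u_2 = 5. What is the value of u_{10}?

-4315

Step forward from the initial values:
u_3 = -5  u_4 = -35  u_5 = -45  u_6 = 85  u_7 = 395  u_8 = 365  u_9 = -1245  u_{10} = -4315.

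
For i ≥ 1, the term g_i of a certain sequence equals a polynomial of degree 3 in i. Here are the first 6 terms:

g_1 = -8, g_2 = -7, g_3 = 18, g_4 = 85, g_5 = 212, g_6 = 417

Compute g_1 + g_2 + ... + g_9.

4248

1st diffs: 1, 25, 67, 127, 205.
2nd diffs: 24, 42, 60, 78.
3rd diffs: 18, 18, 18 (constant).
So g_i = 3i^3 - 6i^2 - 2i - 3.
Continuing: 718, 1133, 1680.
Summing i = 1..9 (9 terms) gives 4248.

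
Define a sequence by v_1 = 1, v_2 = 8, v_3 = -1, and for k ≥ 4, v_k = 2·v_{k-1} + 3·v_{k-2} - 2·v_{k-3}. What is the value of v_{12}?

v_4 = 20, v_5 = 21, v_6 = 104, v_7 = 231, v_8 = 732, v_9 = 1949, v_{10} = 5632, v_{11} = 15647, v_{12} = 44292.

44292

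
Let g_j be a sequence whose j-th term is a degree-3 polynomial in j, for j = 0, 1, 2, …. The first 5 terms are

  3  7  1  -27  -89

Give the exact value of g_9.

-1329

1st diffs: 4, -6, -28, -62.
2nd diffs: -10, -22, -34.
3rd diffs: -12, -12 (constant).
So g_j = -2j^3 + j^2 + 5j + 3.
Evaluating at j = 9 gives g_9 = -1329.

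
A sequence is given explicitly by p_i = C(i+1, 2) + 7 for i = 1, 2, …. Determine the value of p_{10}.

C(11, 2) = 55, so p_{10} = 62.

62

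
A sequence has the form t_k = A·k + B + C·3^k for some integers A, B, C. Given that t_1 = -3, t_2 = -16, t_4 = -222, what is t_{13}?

-4782903

At k = 1, 2, 4: A + B + 3C = -3; 2A + B + 9C = -16; 4A + B + 81C = -222.
Subtracting the first from the second: A + 6C = -13.
Subtracting the second from the third: 2A + 72C = -206.
Solving: C = -3, A = 5, then B = 1.
Hence t_{13} = 5·13 + 1 + (-3)·1594323 = -4782903.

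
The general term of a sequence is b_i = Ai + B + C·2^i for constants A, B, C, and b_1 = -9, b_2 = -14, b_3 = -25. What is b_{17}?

Write the equations: A + B + 2C = -9; 2A + B + 4C = -14; 3A + B + 8C = -25.
Subtracting the first from the second: A + 2C = -5.
Subtracting the second from the third: A + 4C = -11.
Solving: C = -3, A = 1, then B = -4.
So b_i = 1·i + (-4) + (-3)·2^i; at i=17 this is -393203.

-393203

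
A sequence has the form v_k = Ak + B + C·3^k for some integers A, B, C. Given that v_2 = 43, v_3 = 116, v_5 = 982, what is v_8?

26257

Write the equations: 2A + B + 9C = 43; 3A + B + 27C = 116; 5A + B + 243C = 982.
Subtracting the first from the second: A + 18C = 73.
Subtracting the second from the third: 2A + 216C = 866.
Solving: C = 4, A = 1, then B = 5.
Hence v_8 = 1·8 + 5 + 4·6561 = 26257.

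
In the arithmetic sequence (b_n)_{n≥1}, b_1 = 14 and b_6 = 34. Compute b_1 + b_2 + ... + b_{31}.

2294

Common difference d = (34 - 14) / (6 - 1) = 4.
b_n = 14 + (n - 1)·4.
b_{31} = 134; S = 31·(14 + 134)/2 = 2294.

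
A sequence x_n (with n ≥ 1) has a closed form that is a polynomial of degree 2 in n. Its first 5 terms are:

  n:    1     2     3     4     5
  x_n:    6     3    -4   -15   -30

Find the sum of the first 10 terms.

-555

1st diffs: -3, -7, -11, -15.
2nd diffs: -4, -4, -4 (constant).
Newton forward-difference form: x_n = 6 + (-3)·C(n-1,1) + (-4)·C(n-1,2).
Continuing: …, -49, -72, -99, -130, …, x_{10} = -165.
Summing n = 1..10 (10 terms) gives -555.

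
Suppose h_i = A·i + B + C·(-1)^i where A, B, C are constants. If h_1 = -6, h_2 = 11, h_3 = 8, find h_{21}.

134

The three given values yield: A + B - C = -6; 2A + B + C = 11; 3A + B - C = 8.
Subtracting the first from the second: A + 2C = 17.
Subtracting the second from the third: A - 2C = -3.
Solving: C = 5, A = 7, then B = -8.
Hence h_{21} = 7·21 + (-8) + 5·(-1) = 134.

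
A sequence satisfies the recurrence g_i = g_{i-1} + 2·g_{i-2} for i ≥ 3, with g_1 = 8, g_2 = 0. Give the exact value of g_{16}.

87376

g_3 = 16; g_4 = 16; g_5 = 48; …; g_{13} = 10928; g_{14} = 21840; g_{15} = 43696; g_{16} = 87376.
(Characteristic roots are 2 and -1.)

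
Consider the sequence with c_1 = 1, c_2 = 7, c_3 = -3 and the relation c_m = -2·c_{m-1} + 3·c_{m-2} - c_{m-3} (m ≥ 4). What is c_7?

Step forward from the initial values:
c_4 = 26; c_5 = -68; c_6 = 217; c_7 = -664.

-664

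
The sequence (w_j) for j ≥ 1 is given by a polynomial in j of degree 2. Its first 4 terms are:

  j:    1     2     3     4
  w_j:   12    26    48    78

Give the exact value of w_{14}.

818

1st diffs: 14, 22, 30.
2nd diffs: 8, 8 (constant).
Newton forward-difference form: w_j = 12 + 14·C(j-1,1) + 8·C(j-1,2).
At j = 14: j-1 = 13, so w_{14} = 12 + 182 + 624 = 818.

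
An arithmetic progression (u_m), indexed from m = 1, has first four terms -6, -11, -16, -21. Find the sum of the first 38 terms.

-3743

Common difference d = -5.
u_m = -6 + (m - 1)·(-5).
u_{38} = -191; S = 38·(-6 + (-191))/2 = -3743.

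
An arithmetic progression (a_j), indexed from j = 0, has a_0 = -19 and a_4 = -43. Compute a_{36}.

-235

Common difference d = (-43 - (-19)) / (4 - 0) = -6.
a_j = -19 + (j - 0)·(-6).
a_{36} = -19 + 36·(-6) = -235.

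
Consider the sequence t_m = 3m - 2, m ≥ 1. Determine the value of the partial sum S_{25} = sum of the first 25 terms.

Over m = 1..25: Σm = 325.
Total = (3)·325 + (-2)·25 = 925.

925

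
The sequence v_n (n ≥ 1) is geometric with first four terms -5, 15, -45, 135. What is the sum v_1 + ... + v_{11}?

Common ratio r = -3.
v_n = (-5)·(-3)^(n-1).
S = (-5)·((-3)^11 - 1)/(-3 - 1) = (-5)·(-177147 - 1)/(-4) = -221435.

-221435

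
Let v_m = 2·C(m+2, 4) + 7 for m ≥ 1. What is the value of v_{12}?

2009

C(14, 4) = 1001, so v_{12} = 2009.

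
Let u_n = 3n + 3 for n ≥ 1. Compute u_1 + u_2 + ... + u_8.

132

Over n = 1..8: Σn = 36.
Total = (3)·36 + (3)·8 = 132.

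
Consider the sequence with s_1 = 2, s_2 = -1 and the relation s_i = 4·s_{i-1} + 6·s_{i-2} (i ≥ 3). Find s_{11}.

2814848

s_3 = 8; s_4 = 26; s_5 = 152; s_6 = 764; s_7 = 3968; s_8 = 20456; s_9 = 105632; s_{10} = 545264; s_{11} = 2814848.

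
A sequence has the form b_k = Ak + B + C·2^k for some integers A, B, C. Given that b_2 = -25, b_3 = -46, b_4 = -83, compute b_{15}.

The three given values yield: 2A + B + 4C = -25; 3A + B + 8C = -46; 4A + B + 16C = -83.
Subtracting the first from the second: A + 4C = -21.
Subtracting the second from the third: A + 8C = -37.
Solving: C = -4, A = -5, then B = 1.
Therefore b_{15} = -75 + 1 + (-4)·32768 = -131146.

-131146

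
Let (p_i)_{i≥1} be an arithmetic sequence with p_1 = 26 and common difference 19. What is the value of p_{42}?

p_i = 26 + (i - 1)·19.
p_{42} = 26 + 41·19 = 805.

805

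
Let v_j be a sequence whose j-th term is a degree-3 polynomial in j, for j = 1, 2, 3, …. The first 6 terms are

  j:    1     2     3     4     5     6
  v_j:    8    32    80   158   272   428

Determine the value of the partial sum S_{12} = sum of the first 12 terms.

1st diffs: 24, 48, 78, 114, 156.
2nd diffs: 24, 30, 36, 42.
3rd diffs: 6, 6, 6 (constant).
So v_j = j^3 + 6j^2 - j + 2.
Continuing: …, 632, 890, 1208, 1592, …, v_{12} = 2582.
Summing j = 1..12 (12 terms) gives 9930.

9930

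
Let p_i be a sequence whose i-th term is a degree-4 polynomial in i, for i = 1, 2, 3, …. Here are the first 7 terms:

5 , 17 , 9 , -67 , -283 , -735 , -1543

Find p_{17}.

-72763

1st diffs: 12, -8, -76, -216, -452, -808.
2nd diffs: -20, -68, -140, -236, -356.
3rd diffs: -48, -72, -96, -120.
4th diffs: -24, -24, -24 (constant).
Newton forward-difference form: p_i = 5 + 12·C(i-1,1) + (-20)·C(i-1,2) + (-48)·C(i-1,3) + (-24)·C(i-1,4).
At i = 17: i-1 = 16, so p_{17} = 5 + 192 - 2400 - 26880 - 43680 = -72763.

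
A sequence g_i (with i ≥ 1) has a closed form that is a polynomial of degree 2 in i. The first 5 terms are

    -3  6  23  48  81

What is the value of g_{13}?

1st diffs: 9, 17, 25, 33.
2nd diffs: 8, 8, 8 (constant).
So g_i = 4i^2 - 3i - 4.
Evaluating at i = 13 gives g_{13} = 633.

633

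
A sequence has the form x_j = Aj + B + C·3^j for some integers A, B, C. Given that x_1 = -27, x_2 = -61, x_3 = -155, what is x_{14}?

-23914909

Write the equations: A + B + 3C = -27; 2A + B + 9C = -61; 3A + B + 27C = -155.
Subtracting the first from the second: A + 6C = -34.
Subtracting the second from the third: A + 18C = -94.
Solving: C = -5, A = -4, then B = -8.
Hence x_{14} = -4·14 + (-8) + (-5)·4782969 = -23914909.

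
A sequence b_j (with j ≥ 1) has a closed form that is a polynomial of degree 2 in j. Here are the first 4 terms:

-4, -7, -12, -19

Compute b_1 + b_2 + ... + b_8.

1st diffs: -3, -5, -7.
2nd diffs: -2, -2 (constant).
So b_j = -j^2 - 3.
Continuing: -28, -39, -52, -67.
Summing j = 1..8 (8 terms) gives -228.

-228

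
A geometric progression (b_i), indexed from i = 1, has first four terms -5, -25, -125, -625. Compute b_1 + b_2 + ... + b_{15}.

-38146972655

Common ratio r = 5.
b_i = (-5)·5^(i-1).
S = (-5)·(5^15 - 1)/(5 - 1) = (-5)·(30517578125 - 1)/(4) = -38146972655.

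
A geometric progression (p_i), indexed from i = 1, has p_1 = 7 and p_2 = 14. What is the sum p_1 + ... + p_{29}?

3758096377

Common ratio r = 2.
p_i = 7·2^(i-1).
S = 7·(2^29 - 1)/(2 - 1) = 7·(536870912 - 1)/(1) = 3758096377.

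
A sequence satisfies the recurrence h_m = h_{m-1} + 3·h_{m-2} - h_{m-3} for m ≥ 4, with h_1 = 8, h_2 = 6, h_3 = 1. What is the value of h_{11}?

1413

Applying the relation repeatedly:
h_4 = 11;  h_5 = 8;  h_6 = 40;  h_7 = 53;  h_8 = 165;  h_9 = 284;  h_{10} = 726;  h_{11} = 1413.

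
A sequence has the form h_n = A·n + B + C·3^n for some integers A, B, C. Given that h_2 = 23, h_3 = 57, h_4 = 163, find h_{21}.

Write the equations: 2A + B + 9C = 23; 3A + B + 27C = 57; 4A + B + 81C = 163.
Subtracting the first from the second: A + 18C = 34.
Subtracting the second from the third: A + 54C = 106.
Solving: C = 2, A = -2, then B = 9.
Therefore h_{21} = -42 + 9 + 2·10460353203 = 20920706373.

20920706373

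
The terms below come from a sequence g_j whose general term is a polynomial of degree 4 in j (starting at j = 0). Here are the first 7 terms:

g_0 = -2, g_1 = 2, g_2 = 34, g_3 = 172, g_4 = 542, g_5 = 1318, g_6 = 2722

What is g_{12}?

1st diffs: 4, 32, 138, 370, 776, 1404.
2nd diffs: 28, 106, 232, 406, 628.
3rd diffs: 78, 126, 174, 222.
4th diffs: 48, 48, 48 (constant).
Newton forward-difference form: g_j = -2 + 4·C(j,1) + 28·C(j,2) + 78·C(j,3) + 48·C(j,4).
At j = 12: j = 12, so g_{12} = -2 + 48 + 1848 + 17160 + 23760 = 42814.

42814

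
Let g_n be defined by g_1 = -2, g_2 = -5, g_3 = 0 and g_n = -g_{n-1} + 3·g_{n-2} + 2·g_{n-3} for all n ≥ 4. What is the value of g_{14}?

Iterate the recurrence:
g_4 = -19  g_5 = 9  g_6 = -66  …  g_{11} = 1197  g_{12} = -3250  g_{13} = 5115  g_{14} = -12471.

-12471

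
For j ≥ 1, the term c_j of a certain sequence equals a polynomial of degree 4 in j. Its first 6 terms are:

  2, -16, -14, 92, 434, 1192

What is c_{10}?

13664

1st diffs: -18, 2, 106, 342, 758.
2nd diffs: 20, 104, 236, 416.
3rd diffs: 84, 132, 180.
4th diffs: 48, 48 (constant).
So c_j = 2j^4 - 6j^3 - 4j^2 + 6j + 4.
Evaluating at j = 10 gives c_{10} = 13664.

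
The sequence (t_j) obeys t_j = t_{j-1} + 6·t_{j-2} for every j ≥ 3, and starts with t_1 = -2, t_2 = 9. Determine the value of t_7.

537

Iterate the recurrence:
t_3 = -3, t_4 = 51, t_5 = 33, t_6 = 339, t_7 = 537.
(Characteristic roots are 3 and -2.)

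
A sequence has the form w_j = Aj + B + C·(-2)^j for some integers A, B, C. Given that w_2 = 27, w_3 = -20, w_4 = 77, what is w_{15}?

Plug in j = 2, 3, 4: 2A + B + 4C = 27; 3A + B - 8C = -20; 4A + B + 16C = 77.
Subtracting the first from the second: A - 12C = -47.
Subtracting the second from the third: A + 24C = 97.
Solving: C = 4, A = 1, then B = 9.
Hence w_{15} = 1·15 + 9 + 4·(-32768) = -131048.

-131048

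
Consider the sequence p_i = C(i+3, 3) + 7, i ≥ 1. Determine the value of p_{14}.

C(17, 3) = 680, so p_{14} = 687.

687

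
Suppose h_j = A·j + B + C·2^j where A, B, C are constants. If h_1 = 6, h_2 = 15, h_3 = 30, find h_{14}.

Write the equations: A + B + 2C = 6; 2A + B + 4C = 15; 3A + B + 8C = 30.
Subtracting the first from the second: A + 2C = 9.
Subtracting the second from the third: A + 4C = 15.
Solving: C = 3, A = 3, then B = -3.
Hence h_{14} = 3·14 + (-3) + 3·16384 = 49191.

49191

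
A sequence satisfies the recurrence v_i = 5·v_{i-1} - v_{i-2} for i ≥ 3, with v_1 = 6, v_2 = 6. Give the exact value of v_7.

12534

Step forward from the initial values:
v_3 = 24, v_4 = 114, v_5 = 546, v_6 = 2616, v_7 = 12534.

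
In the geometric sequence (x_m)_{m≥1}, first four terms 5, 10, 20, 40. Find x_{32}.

Common ratio r = 2.
x_m = 5·2^(m-1).
x_{32} = 5·2^31 = 10737418240.

10737418240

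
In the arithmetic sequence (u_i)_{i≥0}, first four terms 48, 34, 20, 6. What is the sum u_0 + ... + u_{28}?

Common difference d = -14.
u_i = 48 + (i - 0)·(-14).
u_{28} = -344; S = 29·(48 + (-344))/2 = -4292.

-4292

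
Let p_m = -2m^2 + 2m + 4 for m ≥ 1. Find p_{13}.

p_{13} = -2·13^2 + 2·13 + 4 = -308.

-308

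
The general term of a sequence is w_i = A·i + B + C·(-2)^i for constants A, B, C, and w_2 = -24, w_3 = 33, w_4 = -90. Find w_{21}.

10485699

Plug in i = 2, 3, 4: 2A + B + 4C = -24; 3A + B - 8C = 33; 4A + B + 16C = -90.
Subtracting the first from the second: A - 12C = 57.
Subtracting the second from the third: A + 24C = -123.
Solving: C = -5, A = -3, then B = 2.
So w_i = -3·i + 2 + (-5)·(-2)^i; at i=21 this is 10485699.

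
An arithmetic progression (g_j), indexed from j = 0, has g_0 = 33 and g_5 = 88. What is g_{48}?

561

Common difference d = (88 - 33) / (5 - 0) = 11.
g_j = 33 + (j - 0)·11.
g_{48} = 33 + 48·11 = 561.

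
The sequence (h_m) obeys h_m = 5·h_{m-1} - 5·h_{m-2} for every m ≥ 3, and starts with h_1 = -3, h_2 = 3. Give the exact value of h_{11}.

Applying the relation repeatedly:
h_3 = 30; h_4 = 135; h_5 = 525; h_6 = 1950; h_7 = 7125; h_8 = 25875; h_9 = 93750; h_{10} = 339375; h_{11} = 1228125.

1228125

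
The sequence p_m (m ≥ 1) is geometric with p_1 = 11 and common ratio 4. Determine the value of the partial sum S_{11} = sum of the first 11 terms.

p_m = 11·4^(m-1).
S = 11·(4^11 - 1)/(4 - 1) = 11·(4194304 - 1)/(3) = 15379111.

15379111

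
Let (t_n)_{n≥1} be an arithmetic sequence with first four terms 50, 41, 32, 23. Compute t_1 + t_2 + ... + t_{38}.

Common difference d = -9.
t_n = 50 + (n - 1)·(-9).
t_{38} = -283; S = 38·(50 + (-283))/2 = -4427.

-4427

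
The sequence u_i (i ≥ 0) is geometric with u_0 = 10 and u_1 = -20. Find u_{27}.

-1342177280

Common ratio r = -2.
u_i = 10·(-2)^(i-0).
u_{27} = 10·(-2)^27 = -1342177280.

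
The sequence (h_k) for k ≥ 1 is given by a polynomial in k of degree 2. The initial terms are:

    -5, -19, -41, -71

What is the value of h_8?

1st diffs: -14, -22, -30.
2nd diffs: -8, -8 (constant).
Newton forward-difference form: h_k = -5 + (-14)·C(k-1,1) + (-8)·C(k-1,2).
At k = 8: k-1 = 7, so h_8 = -5 - 98 - 168 = -271.

-271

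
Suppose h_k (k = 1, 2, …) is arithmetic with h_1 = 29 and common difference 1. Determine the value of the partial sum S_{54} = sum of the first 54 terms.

2997

h_k = 29 + (k - 1)·1.
h_{54} = 82; S = 54·(29 + 82)/2 = 2997.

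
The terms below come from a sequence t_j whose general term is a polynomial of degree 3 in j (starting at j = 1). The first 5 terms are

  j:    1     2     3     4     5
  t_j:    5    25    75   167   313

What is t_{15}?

1st diffs: 20, 50, 92, 146.
2nd diffs: 30, 42, 54.
3rd diffs: 12, 12 (constant).
Newton forward-difference form: t_j = 5 + 20·C(j-1,1) + 30·C(j-1,2) + 12·C(j-1,3).
At j = 15: j-1 = 14, so t_{15} = 5 + 280 + 2730 + 4368 = 7383.

7383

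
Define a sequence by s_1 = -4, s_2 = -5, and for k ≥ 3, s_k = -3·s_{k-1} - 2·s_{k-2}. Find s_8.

Step forward from the initial values:
s_3 = 23;  s_4 = -59;  s_5 = 131;  s_6 = -275;  s_7 = 563;  s_8 = -1139.
(Characteristic roots are -1 and -2.)

-1139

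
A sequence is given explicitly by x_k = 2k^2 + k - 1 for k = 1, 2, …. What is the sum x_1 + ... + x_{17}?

3706

Over k = 1..17: Σk = 153, Σk² = 1785.
Total = (2)·1785 + (1)·153 + (-1)·17 = 3706.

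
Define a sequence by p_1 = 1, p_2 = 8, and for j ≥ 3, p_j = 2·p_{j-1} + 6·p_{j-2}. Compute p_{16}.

487039232

Compute successive terms:
p_3 = 22  p_4 = 92  p_5 = 316  …  p_{13} = 10050496  p_{14} = 36643328  p_{15} = 133589632  p_{16} = 487039232.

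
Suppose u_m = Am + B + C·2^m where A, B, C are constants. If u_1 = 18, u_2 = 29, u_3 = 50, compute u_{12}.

20499

Write the equations: A + B + 2C = 18; 2A + B + 4C = 29; 3A + B + 8C = 50.
Subtracting the first from the second: A + 2C = 11.
Subtracting the second from the third: A + 4C = 21.
Solving: C = 5, A = 1, then B = 7.
Therefore u_{12} = 12 + 7 + 5·4096 = 20499.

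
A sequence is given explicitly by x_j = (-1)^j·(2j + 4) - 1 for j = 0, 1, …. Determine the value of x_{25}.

-55

(-1)^25 = -1; 2j + 4 at j=25 is 54; so x_{25} = -55.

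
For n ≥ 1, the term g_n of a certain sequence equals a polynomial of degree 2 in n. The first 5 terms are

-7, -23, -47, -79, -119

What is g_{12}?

1st diffs: -16, -24, -32, -40.
2nd diffs: -8, -8, -8 (constant).
Newton forward-difference form: g_n = -7 + (-16)·C(n-1,1) + (-8)·C(n-1,2).
At n = 12: n-1 = 11, so g_{12} = -7 - 176 - 440 = -623.

-623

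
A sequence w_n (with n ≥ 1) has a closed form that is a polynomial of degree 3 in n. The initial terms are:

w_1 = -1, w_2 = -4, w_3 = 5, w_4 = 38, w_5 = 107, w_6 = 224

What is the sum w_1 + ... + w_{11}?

5764

1st diffs: -3, 9, 33, 69, 117.
2nd diffs: 12, 24, 36, 48.
3rd diffs: 12, 12, 12 (constant).
Newton forward-difference form: w_n = -1 + (-3)·C(n-1,1) + 12·C(n-1,2) + 12·C(n-1,3).
Continuing: …, 401, 650, 983, 1412, …, w_{11} = 1949.
Summing n = 1..11 (11 terms) gives 5764.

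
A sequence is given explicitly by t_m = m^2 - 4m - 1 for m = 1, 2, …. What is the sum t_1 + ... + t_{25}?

Over m = 1..25: Σm = 325, Σm² = 5525.
Total = (1)·5525 + (-4)·325 + (-1)·25 = 4200.

4200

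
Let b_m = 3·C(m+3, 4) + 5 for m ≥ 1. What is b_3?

50

C(6, 4) = 15, so b_3 = 50.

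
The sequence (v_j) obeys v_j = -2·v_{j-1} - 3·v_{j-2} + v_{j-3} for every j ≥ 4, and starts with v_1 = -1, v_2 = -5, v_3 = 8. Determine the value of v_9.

Compute successive terms:
v_4 = -2;  v_5 = -25;  v_6 = 64;  v_7 = -55;  v_8 = -107;  v_9 = 443.

443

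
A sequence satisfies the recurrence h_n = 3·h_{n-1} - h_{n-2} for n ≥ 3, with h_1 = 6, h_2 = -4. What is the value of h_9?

Step forward from the initial values:
h_3 = -18  h_4 = -50  h_5 = -132  h_6 = -346  h_7 = -906  h_8 = -2372  h_9 = -6210.

-6210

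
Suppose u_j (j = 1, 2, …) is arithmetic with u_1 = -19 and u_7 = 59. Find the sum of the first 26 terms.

Common difference d = (59 - (-19)) / (7 - 1) = 13.
u_j = -19 + (j - 1)·13.
u_{26} = 306; S = 26·(-19 + 306)/2 = 3731.

3731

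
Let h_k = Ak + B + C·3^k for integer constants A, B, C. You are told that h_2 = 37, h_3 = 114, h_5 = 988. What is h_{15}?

Plug in k = 2, 3, 5: 2A + B + 9C = 37; 3A + B + 27C = 114; 5A + B + 243C = 988.
Subtracting the first from the second: A + 18C = 77.
Subtracting the second from the third: 2A + 216C = 874.
Solving: C = 4, A = 5, then B = -9.
Hence h_{15} = 5·15 + (-9) + 4·14348907 = 57395694.

57395694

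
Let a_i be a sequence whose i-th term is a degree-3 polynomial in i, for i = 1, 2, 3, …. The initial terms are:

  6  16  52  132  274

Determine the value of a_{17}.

1st diffs: 10, 36, 80, 142.
2nd diffs: 26, 44, 62.
3rd diffs: 18, 18 (constant).
Newton forward-difference form: a_i = 6 + 10·C(i-1,1) + 26·C(i-1,2) + 18·C(i-1,3).
At i = 17: i-1 = 16, so a_{17} = 6 + 160 + 3120 + 10080 = 13366.

13366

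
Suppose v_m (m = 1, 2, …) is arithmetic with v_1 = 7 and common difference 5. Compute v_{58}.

292

v_m = 7 + (m - 1)·5.
v_{58} = 7 + 57·5 = 292.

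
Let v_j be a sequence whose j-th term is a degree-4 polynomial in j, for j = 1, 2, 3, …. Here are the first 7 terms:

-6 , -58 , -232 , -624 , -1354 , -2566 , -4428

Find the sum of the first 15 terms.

-264172

1st diffs: -52, -174, -392, -730, -1212, -1862.
2nd diffs: -122, -218, -338, -482, -650.
3rd diffs: -96, -120, -144, -168.
4th diffs: -24, -24, -24 (constant).
So v_j = -j^4 - 6j^3 + 5j - 4.
Continuing: …, -7132, -10894, -15954, -22576, …, v_{15} = -70804.
Summing j = 1..15 (15 terms) gives -264172.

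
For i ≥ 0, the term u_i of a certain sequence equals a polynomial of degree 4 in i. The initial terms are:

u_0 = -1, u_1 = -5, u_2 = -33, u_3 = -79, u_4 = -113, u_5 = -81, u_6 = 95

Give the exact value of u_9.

2627

1st diffs: -4, -28, -46, -34, 32, 176.
2nd diffs: -24, -18, 12, 66, 144.
3rd diffs: 6, 30, 54, 78.
4th diffs: 24, 24, 24 (constant).
So u_i = i^4 - 5i^3 - 4i^2 + 4i - 1.
Evaluating at i = 9 gives u_9 = 2627.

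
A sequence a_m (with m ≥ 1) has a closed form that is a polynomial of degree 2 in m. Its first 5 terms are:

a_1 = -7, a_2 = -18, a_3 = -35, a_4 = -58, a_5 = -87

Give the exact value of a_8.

1st diffs: -11, -17, -23, -29.
2nd diffs: -6, -6, -6 (constant).
Newton forward-difference form: a_m = -7 + (-11)·C(m-1,1) + (-6)·C(m-1,2).
At m = 8: m-1 = 7, so a_8 = -7 - 77 - 126 = -210.

-210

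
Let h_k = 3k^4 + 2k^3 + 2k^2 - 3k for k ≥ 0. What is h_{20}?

496740

h_{20} = 3·20^4 + 2·20^3 + 2·20^2 - 3·20 = 496740.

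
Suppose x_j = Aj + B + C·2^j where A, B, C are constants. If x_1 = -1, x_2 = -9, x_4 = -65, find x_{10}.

-5093

At j = 1, 2, 4: A + B + 2C = -1; 2A + B + 4C = -9; 4A + B + 16C = -65.
Subtracting the first from the second: A + 2C = -8.
Subtracting the second from the third: 2A + 12C = -56.
Solving: C = -5, A = 2, then B = 7.
Hence x_{10} = 2·10 + 7 + (-5)·1024 = -5093.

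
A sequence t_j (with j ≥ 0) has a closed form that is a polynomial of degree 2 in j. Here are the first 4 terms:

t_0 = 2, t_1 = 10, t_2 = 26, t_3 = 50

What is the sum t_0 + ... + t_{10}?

1782

1st diffs: 8, 16, 24.
2nd diffs: 8, 8 (constant).
Newton forward-difference form: t_j = 2 + 8·C(j,1) + 8·C(j,2).
Continuing: …, 82, 122, 170, 226, …, t_{10} = 442.
Summing j = 0..10 (11 terms) gives 1782.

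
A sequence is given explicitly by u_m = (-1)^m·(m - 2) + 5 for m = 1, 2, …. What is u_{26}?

29

(-1)^26 = 1; m - 2 at m=26 is 24; so u_{26} = 29.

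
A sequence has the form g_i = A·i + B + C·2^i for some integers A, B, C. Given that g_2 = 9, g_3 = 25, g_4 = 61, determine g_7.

609

Plug in i = 2, 3, 4: 2A + B + 4C = 9; 3A + B + 8C = 25; 4A + B + 16C = 61.
Subtracting the first from the second: A + 4C = 16.
Subtracting the second from the third: A + 8C = 36.
Solving: C = 5, A = -4, then B = -3.
Therefore g_7 = -28 + (-3) + 5·128 = 609.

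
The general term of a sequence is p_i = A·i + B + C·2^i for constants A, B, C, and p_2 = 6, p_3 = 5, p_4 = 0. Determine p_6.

-42

At i = 2, 3, 4: 2A + B + 4C = 6; 3A + B + 8C = 5; 4A + B + 16C = 0.
Subtracting the first from the second: A + 4C = -1.
Subtracting the second from the third: A + 8C = -5.
Solving: C = -1, A = 3, then B = 4.
Hence p_6 = 3·6 + 4 + (-1)·64 = -42.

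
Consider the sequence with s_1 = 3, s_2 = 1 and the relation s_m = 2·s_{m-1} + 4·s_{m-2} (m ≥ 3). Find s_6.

368

Applying the relation repeatedly:
s_3 = 14, s_4 = 32, s_5 = 120, s_6 = 368.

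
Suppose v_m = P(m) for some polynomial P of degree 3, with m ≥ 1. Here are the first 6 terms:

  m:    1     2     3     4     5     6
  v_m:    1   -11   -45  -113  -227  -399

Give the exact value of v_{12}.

-3321

1st diffs: -12, -34, -68, -114, -172.
2nd diffs: -22, -34, -46, -58.
3rd diffs: -12, -12, -12 (constant).
Newton forward-difference form: v_m = 1 + (-12)·C(m-1,1) + (-22)·C(m-1,2) + (-12)·C(m-1,3).
At m = 12: m-1 = 11, so v_{12} = 1 - 132 - 1210 - 1980 = -3321.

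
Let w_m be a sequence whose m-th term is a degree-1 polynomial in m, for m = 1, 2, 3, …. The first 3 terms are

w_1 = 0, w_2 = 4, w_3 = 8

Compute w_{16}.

1st diffs: 4, 4 (constant).
So w_m = 4m - 4.
Evaluating at m = 16 gives w_{16} = 60.

60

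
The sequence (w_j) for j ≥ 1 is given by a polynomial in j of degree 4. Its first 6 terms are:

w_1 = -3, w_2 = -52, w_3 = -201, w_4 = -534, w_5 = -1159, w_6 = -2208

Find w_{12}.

-27822

1st diffs: -49, -149, -333, -625, -1049.
2nd diffs: -100, -184, -292, -424.
3rd diffs: -84, -108, -132.
4th diffs: -24, -24 (constant).
Newton forward-difference form: w_j = -3 + (-49)·C(j-1,1) + (-100)·C(j-1,2) + (-84)·C(j-1,3) + (-24)·C(j-1,4).
At j = 12: j-1 = 11, so w_{12} = -3 - 539 - 5500 - 13860 - 7920 = -27822.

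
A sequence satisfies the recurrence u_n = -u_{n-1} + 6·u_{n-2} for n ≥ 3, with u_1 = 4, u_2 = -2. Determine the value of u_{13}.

u_3 = 26, u_4 = -38, u_5 = 194, …, u_{10} = -38342, u_{11} = 120146, u_{12} = -350198, u_{13} = 1071074.
(Characteristic roots are 2 and -3.)

1071074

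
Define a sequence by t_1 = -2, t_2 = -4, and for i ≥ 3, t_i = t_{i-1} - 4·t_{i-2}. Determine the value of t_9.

Applying the relation repeatedly:
t_3 = 4;  t_4 = 20;  t_5 = 4;  t_6 = -76;  t_7 = -92;  t_8 = 212;  t_9 = 580.

580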